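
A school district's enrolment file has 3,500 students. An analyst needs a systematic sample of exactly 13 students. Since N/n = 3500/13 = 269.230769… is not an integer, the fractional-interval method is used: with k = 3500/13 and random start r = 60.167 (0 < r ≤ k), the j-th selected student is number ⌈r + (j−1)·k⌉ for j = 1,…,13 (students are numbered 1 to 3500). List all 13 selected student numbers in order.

j=1: r + 0k = 60.167 → ⌈·⌉ = 61
j=2: r + 1k = 329.397769… → ⌈·⌉ = 330
j=3: r + 2k = 598.628538… → ⌈·⌉ = 599
j=4: r + 3k = 867.859307… → ⌈·⌉ = 868
j=5: r + 4k = 1137.090076… → ⌈·⌉ = 1138
j=6: r + 5k = 1406.320846… → ⌈·⌉ = 1407
j=7: r + 6k = 1675.551615… → ⌈·⌉ = 1676
j=8: r + 7k = 1944.782384… → ⌈·⌉ = 1945
j=9: r + 8k = 2214.013153… → ⌈·⌉ = 2215
j=10: r + 9k = 2483.243923… → ⌈·⌉ = 2484
j=11: r + 10k = 2752.474692… → ⌈·⌉ = 2753
j=12: r + 11k = 3021.705461… → ⌈·⌉ = 3022
j=13: r + 12k = 3290.936230… → ⌈·⌉ = 3291

61, 330, 599, 868, 1138, 1407, 1676, 1945, 2215, 2484, 2753, 3022, 3291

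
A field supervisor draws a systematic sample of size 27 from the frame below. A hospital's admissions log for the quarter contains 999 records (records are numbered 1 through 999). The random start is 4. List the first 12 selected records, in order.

k = N/n = 999/27 = 37
record 1: 4
record 2: 4 + 37 = 41
record 3: 41 + 37 = 78
record 4: 78 + 37 = 115
record 5: 115 + 37 = 152
record 6: 152 + 37 = 189
record 7: 189 + 37 = 226
record 8: 226 + 37 = 263
record 9: 263 + 37 = 300
record 10: 300 + 37 = 337
record 11: 337 + 37 = 374
record 12: 374 + 37 = 411

4, 41, 78, 115, 152, 189, 226, 263, 300, 337, 374, 411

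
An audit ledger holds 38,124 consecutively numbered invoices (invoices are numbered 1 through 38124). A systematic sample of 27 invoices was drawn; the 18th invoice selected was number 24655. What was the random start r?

651

k = 38124/27 = 1412
r = 24655 − (18−1)×1412 = 24655 − 24004 = 651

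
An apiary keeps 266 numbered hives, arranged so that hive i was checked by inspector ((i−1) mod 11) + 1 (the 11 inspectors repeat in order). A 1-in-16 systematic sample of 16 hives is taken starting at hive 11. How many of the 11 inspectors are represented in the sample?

11

Consecutive selections differ by k = 16, so their inspector numbers differ by 16 mod 11 = 5.
gcd(16, 11) = 1, so the sample visits 11/1 = 11 distinct residues mod 11.
Start 11 is inspector 11; the inspectors hit are 1, 2, 3, 4, 5, 6, 7, 8, 9, 10, 11.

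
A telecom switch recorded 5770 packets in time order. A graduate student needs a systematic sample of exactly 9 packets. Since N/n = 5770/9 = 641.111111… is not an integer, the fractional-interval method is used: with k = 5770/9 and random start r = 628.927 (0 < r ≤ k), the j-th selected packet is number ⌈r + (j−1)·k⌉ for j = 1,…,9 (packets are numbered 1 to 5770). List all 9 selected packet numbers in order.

629, 1271, 1912, 2553, 3194, 3835, 4476, 5117, 5758

j=1: r + 0k = 628.927 → ⌈·⌉ = 629
j=2: r + 1k = 1270.038111… → ⌈·⌉ = 1271
j=3: r + 2k = 1911.149222… → ⌈·⌉ = 1912
j=4: r + 3k = 2552.260333… → ⌈·⌉ = 2553
j=5: r + 4k = 3193.371444… → ⌈·⌉ = 3194
j=6: r + 5k = 3834.482555… → ⌈·⌉ = 3835
j=7: r + 6k = 4475.593666… → ⌈·⌉ = 4476
j=8: r + 7k = 5116.704777… → ⌈·⌉ = 5117
j=9: r + 8k = 5757.815888… → ⌈·⌉ = 5758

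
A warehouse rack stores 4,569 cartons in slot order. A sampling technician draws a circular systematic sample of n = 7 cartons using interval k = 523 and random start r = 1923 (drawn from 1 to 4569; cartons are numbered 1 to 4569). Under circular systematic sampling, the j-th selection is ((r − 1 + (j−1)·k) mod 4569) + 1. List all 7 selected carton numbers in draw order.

1923, 2446, 2969, 3492, 4015, 4538, 492

Selection 1: 1923
Selection 2: 1923 + 523 = 2446
Selection 3: 2446 + 523 = 2969
Selection 4: 2969 + 523 = 3492
Selection 5: 3492 + 523 = 4015
Selection 6: 4015 + 523 = 4538
Selection 7: 4538 + 523 = 5061 → 5061 − 4569 = 492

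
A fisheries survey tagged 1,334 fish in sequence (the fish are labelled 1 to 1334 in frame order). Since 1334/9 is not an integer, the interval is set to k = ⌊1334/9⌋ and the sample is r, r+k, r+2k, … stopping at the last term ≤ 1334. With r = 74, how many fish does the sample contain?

9

k = ⌊1334/9⌋ = 148
Achieved size = ⌊(1334 − 74)/148⌋ + 1 = ⌊1260/148⌋ + 1 = 8 + 1 = 9
(last selection: 74 + 8×148 = 1258 ≤ 1334; next would be 1406 > 1334)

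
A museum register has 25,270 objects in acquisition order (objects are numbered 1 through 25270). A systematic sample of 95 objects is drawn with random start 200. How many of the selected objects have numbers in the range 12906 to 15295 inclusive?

k = 25270/95 = 266
First selection ≥ 12906: 200 + ⌈(12906−200)/266⌉·266 = 200 + 48×266 = 12968
Last selection ≤ 15295: 200 + ⌊(15295−200)/266⌋·266 = 200 + 56×266 = 15096
Count = 56 − 48 + 1 = 9

9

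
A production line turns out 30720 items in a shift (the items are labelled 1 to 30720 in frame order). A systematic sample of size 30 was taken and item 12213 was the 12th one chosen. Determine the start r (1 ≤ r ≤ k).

949

k = 30720/30 = 1024
r = 12213 − (12−1)×1024 = 12213 − 11264 = 949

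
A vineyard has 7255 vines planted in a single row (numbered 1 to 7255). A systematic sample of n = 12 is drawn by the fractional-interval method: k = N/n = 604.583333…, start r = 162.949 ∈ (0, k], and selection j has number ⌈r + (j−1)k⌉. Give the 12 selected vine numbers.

163, 768, 1373, 1977, 2582, 3186, 3791, 4396, 5000, 5605, 6209, 6814

j=1: r + 0k = 162.949 → ⌈·⌉ = 163
j=2: r + 1k = 767.532333… → ⌈·⌉ = 768
j=3: r + 2k = 1372.115666… → ⌈·⌉ = 1373
j=4: r + 3k = 1976.699 → ⌈·⌉ = 1977
j=5: r + 4k = 2581.282333… → ⌈·⌉ = 2582
j=6: r + 5k = 3185.865666… → ⌈·⌉ = 3186
j=7: r + 6k = 3790.449 → ⌈·⌉ = 3791
j=8: r + 7k = 4395.032333… → ⌈·⌉ = 4396
j=9: r + 8k = 4999.615666… → ⌈·⌉ = 5000
j=10: r + 9k = 5604.199 → ⌈·⌉ = 5605
j=11: r + 10k = 6208.782333… → ⌈·⌉ = 6209
j=12: r + 11k = 6813.365666… → ⌈·⌉ = 6814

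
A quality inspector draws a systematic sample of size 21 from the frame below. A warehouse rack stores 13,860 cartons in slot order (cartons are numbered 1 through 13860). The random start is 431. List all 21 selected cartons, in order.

k = N/n = 13860/21 = 660
carton 1: 431
carton 2: 431 + 660 = 1091
carton 3: 1091 + 660 = 1751
carton 4: 1751 + 660 = 2411
carton 5: 2411 + 660 = 3071
carton 6: 3071 + 660 = 3731
carton 7: 3731 + 660 = 4391
carton 8: 4391 + 660 = 5051
carton 9: 5051 + 660 = 5711
carton 10: 5711 + 660 = 6371
carton 11: 6371 + 660 = 7031
carton 12: 7031 + 660 = 7691
carton 13: 7691 + 660 = 8351
carton 14: 8351 + 660 = 9011
carton 15: 9011 + 660 = 9671
carton 16: 9671 + 660 = 10331
carton 17: 10331 + 660 = 10991
carton 18: 10991 + 660 = 11651
carton 19: 11651 + 660 = 12311
carton 20: 12311 + 660 = 12971
carton 21: 12971 + 660 = 13631

431, 1091, 1751, 2411, 3071, 3731, 4391, 5051, 5711, 6371, 7031, 7691, 8351, 9011, 9671, 10331, 10991, 11651, 12311, 12971, 13631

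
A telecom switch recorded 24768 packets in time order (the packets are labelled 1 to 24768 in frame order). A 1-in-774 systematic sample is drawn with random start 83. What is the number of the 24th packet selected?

17885

k = 774
24th selection = r + (24−1)·k = 83 + 23×774 = 83 + 17802 = 17885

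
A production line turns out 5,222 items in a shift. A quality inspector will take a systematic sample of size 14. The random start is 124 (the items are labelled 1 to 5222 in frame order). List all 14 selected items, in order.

k = N/n = 5222/14 = 373
item 1: 124
item 2: 124 + 373 = 497
item 3: 497 + 373 = 870
item 4: 870 + 373 = 1243
item 5: 1243 + 373 = 1616
item 6: 1616 + 373 = 1989
item 7: 1989 + 373 = 2362
item 8: 2362 + 373 = 2735
item 9: 2735 + 373 = 3108
item 10: 3108 + 373 = 3481
item 11: 3481 + 373 = 3854
item 12: 3854 + 373 = 4227
item 13: 4227 + 373 = 4600
item 14: 4600 + 373 = 4973

124, 497, 870, 1243, 1616, 1989, 2362, 2735, 3108, 3481, 3854, 4227, 4600, 4973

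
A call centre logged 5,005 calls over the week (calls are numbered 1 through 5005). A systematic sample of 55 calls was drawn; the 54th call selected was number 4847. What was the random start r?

k = 5005/55 = 91
r = 4847 − (54−1)×91 = 4847 − 4823 = 24

24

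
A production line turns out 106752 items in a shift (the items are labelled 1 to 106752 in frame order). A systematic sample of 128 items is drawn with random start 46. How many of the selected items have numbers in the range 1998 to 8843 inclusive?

k = 106752/128 = 834
First selection ≥ 1998: 46 + ⌈(1998−46)/834⌉·834 = 46 + 3×834 = 2548
Last selection ≤ 8843: 46 + ⌊(8843−46)/834⌋·834 = 46 + 10×834 = 8386
Count = 10 − 3 + 1 = 8

8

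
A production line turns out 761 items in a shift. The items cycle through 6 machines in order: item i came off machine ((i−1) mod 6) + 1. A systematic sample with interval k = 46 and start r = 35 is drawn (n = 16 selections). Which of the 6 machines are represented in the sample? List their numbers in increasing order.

1, 3, 5

Consecutive selections differ by k = 46, so their machine numbers differ by 46 mod 6 = 4.
gcd(46, 6) = 2, so the sample visits 6/2 = 3 distinct residues mod 6.
Start 35 is machine 5; the machines hit are 1, 3, 5.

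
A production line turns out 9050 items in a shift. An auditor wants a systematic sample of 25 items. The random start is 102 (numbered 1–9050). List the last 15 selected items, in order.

k = N/n = 9050/25 = 362
11th selection = 102 + 10×362 = 3722
12th: 3722 + 362 = 4084
13th: 4084 + 362 = 4446
14th: 4446 + 362 = 4808
15th: 4808 + 362 = 5170
16th: 5170 + 362 = 5532
17th: 5532 + 362 = 5894
18th: 5894 + 362 = 6256
19th: 6256 + 362 = 6618
20th: 6618 + 362 = 6980
21st: 6980 + 362 = 7342
22nd: 7342 + 362 = 7704
23rd: 7704 + 362 = 8066
24th: 8066 + 362 = 8428
25th: 8428 + 362 = 8790

3722, 4084, 4446, 4808, 5170, 5532, 5894, 6256, 6618, 6980, 7342, 7704, 8066, 8428, 8790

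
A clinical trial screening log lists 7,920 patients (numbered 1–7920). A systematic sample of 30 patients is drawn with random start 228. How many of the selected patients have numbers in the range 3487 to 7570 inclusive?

15

k = 7920/30 = 264
First selection ≥ 3487: 228 + ⌈(3487−228)/264⌉·264 = 228 + 13×264 = 3660
Last selection ≤ 7570: 228 + ⌊(7570−228)/264⌋·264 = 228 + 27×264 = 7356
Count = 27 − 13 + 1 = 15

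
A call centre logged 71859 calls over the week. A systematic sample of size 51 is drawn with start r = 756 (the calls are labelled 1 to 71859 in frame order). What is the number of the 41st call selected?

57116

k = 71859/51 = 1409
41st selection = r + (41−1)·k = 756 + 40×1409 = 756 + 56360 = 57116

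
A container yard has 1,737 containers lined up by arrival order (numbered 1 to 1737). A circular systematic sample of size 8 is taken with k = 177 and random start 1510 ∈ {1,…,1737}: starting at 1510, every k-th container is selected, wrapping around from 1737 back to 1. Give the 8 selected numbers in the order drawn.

1510, 1687, 127, 304, 481, 658, 835, 1012

Selection 1: 1510
Selection 2: 1510 + 177 = 1687
Selection 3: 1687 + 177 = 1864 → 1864 − 1737 = 127
Selection 4: 127 + 177 = 304
Selection 5: 304 + 177 = 481
Selection 6: 481 + 177 = 658
Selection 7: 658 + 177 = 835
Selection 8: 835 + 177 = 1012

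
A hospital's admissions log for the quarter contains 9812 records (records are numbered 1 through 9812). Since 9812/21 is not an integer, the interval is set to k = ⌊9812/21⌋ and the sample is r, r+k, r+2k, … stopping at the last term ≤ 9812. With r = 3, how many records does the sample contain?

k = ⌊9812/21⌋ = 467
Achieved size = ⌊(9812 − 3)/467⌋ + 1 = ⌊9809/467⌋ + 1 = 21 + 1 = 22
(last selection: 3 + 21×467 = 9810 ≤ 9812; next would be 10277 > 9812)

22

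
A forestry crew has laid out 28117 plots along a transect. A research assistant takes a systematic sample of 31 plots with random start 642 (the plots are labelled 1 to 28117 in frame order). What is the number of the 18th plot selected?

k = 28117/31 = 907
18th selection = r + (18−1)·k = 642 + 17×907 = 642 + 15419 = 16061

16061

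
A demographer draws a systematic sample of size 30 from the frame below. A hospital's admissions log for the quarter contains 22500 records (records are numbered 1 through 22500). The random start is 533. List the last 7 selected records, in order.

17783, 18533, 19283, 20033, 20783, 21533, 22283

k = N/n = 22500/30 = 750
24th selection = 533 + 23×750 = 17783
25th: 17783 + 750 = 18533
26th: 18533 + 750 = 19283
27th: 19283 + 750 = 20033
28th: 20033 + 750 = 20783
29th: 20783 + 750 = 21533
30th: 21533 + 750 = 22283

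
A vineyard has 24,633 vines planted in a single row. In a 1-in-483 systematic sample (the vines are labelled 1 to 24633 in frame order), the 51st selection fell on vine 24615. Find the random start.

k = 483
r = 24615 − (51−1)×483 = 24615 − 24150 = 465

465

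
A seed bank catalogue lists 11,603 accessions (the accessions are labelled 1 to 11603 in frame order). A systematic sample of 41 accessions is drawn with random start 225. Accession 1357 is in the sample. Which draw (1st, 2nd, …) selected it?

5

k = 11603/41 = 283
position = (1357 − 225)/283 + 1 = 1132/283 + 1 = 4 + 1 = 5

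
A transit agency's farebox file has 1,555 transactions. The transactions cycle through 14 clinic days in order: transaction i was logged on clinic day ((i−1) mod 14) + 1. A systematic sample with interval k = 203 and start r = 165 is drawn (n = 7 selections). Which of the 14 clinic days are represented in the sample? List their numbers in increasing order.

Consecutive selections differ by k = 203, so their clinic day numbers differ by 203 mod 14 = 7.
gcd(203, 14) = 7, so the sample visits 14/7 = 2 distinct residues mod 14.
Start 165 is clinic day 11; the clinic days hit are 4, 11.

4, 11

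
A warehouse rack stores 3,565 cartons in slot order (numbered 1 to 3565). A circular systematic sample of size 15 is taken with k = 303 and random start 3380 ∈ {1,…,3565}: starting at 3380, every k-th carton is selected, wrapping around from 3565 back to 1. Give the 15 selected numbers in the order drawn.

Selection 1: 3380
Selection 2: 3380 + 303 = 3683 → 3683 − 3565 = 118
Selection 3: 118 + 303 = 421
Selection 4: 421 + 303 = 724
Selection 5: 724 + 303 = 1027
Selection 6: 1027 + 303 = 1330
Selection 7: 1330 + 303 = 1633
Selection 8: 1633 + 303 = 1936
Selection 9: 1936 + 303 = 2239
Selection 10: 2239 + 303 = 2542
Selection 11: 2542 + 303 = 2845
Selection 12: 2845 + 303 = 3148
Selection 13: 3148 + 303 = 3451
Selection 14: 3451 + 303 = 3754 → 3754 − 3565 = 189
Selection 15: 189 + 303 = 492

3380, 118, 421, 724, 1027, 1330, 1633, 1936, 2239, 2542, 2845, 3148, 3451, 189, 492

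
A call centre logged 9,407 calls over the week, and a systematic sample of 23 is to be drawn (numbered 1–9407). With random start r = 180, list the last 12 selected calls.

4679, 5088, 5497, 5906, 6315, 6724, 7133, 7542, 7951, 8360, 8769, 9178

k = N/n = 9407/23 = 409
12th selection = 180 + 11×409 = 4679
13th: 4679 + 409 = 5088
14th: 5088 + 409 = 5497
15th: 5497 + 409 = 5906
16th: 5906 + 409 = 6315
17th: 6315 + 409 = 6724
18th: 6724 + 409 = 7133
19th: 7133 + 409 = 7542
20th: 7542 + 409 = 7951
21st: 7951 + 409 = 8360
22nd: 8360 + 409 = 8769
23rd: 8769 + 409 = 9178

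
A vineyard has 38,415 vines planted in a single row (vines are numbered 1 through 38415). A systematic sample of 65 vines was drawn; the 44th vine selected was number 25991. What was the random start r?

k = 38415/65 = 591
r = 25991 − (44−1)×591 = 25991 − 25413 = 578

578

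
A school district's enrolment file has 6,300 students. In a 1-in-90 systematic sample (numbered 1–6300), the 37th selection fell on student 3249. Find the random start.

k = 90
r = 3249 − (37−1)×90 = 3249 − 3240 = 9

9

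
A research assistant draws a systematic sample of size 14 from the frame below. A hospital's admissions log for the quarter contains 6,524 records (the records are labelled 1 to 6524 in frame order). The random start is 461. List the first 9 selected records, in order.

461, 927, 1393, 1859, 2325, 2791, 3257, 3723, 4189

k = N/n = 6524/14 = 466
record 1: 461
record 2: 461 + 466 = 927
record 3: 927 + 466 = 1393
record 4: 1393 + 466 = 1859
record 5: 1859 + 466 = 2325
record 6: 2325 + 466 = 2791
record 7: 2791 + 466 = 3257
record 8: 3257 + 466 = 3723
record 9: 3723 + 466 = 4189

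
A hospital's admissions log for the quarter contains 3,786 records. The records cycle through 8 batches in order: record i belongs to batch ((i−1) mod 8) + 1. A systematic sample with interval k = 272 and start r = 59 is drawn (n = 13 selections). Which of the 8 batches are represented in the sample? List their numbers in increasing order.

3

Consecutive selections differ by k = 272, so their batch numbers differ by 272 mod 8 = 0.
gcd(272, 8) = 8, so the sample visits 8/8 = 1 distinct residues mod 8.
Start 59 is batch 3; the batches hit are 3.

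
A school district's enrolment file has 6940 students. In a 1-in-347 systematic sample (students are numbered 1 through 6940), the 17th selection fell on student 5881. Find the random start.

k = 347
r = 5881 − (17−1)×347 = 5881 − 5552 = 329

329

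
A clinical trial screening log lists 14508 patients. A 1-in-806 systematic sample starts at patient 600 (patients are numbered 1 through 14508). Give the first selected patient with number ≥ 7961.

8660

k = 806
Steps past start: ⌈(7961 − 600)/806⌉ = ⌈7361/806⌉ = 10
Selected patient: 600 + 10×806 = 8660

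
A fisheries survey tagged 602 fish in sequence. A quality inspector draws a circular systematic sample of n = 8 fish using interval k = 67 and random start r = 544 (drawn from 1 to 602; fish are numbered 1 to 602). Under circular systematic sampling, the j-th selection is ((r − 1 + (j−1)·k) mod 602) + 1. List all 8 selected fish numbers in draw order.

544, 9, 76, 143, 210, 277, 344, 411

Selection 1: 544
Selection 2: 544 + 67 = 611 → 611 − 602 = 9
Selection 3: 9 + 67 = 76
Selection 4: 76 + 67 = 143
Selection 5: 143 + 67 = 210
Selection 6: 210 + 67 = 277
Selection 7: 277 + 67 = 344
Selection 8: 344 + 67 = 411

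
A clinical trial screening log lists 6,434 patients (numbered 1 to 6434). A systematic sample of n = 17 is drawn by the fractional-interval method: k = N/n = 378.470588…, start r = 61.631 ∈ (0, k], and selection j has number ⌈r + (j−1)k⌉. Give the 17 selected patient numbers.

62, 441, 819, 1198, 1576, 1954, 2333, 2711, 3090, 3468, 3847, 4225, 4604, 4982, 5361, 5739, 6118

j=1: r + 0k = 61.631 → ⌈·⌉ = 62
j=2: r + 1k = 440.101588… → ⌈·⌉ = 441
j=3: r + 2k = 818.572176… → ⌈·⌉ = 819
j=4: r + 3k = 1197.042764… → ⌈·⌉ = 1198
j=5: r + 4k = 1575.513352… → ⌈·⌉ = 1576
j=6: r + 5k = 1953.983941… → ⌈·⌉ = 1954
j=7: r + 6k = 2332.454529… → ⌈·⌉ = 2333
j=8: r + 7k = 2710.925117… → ⌈·⌉ = 2711
j=9: r + 8k = 3089.395705… → ⌈·⌉ = 3090
j=10: r + 9k = 3467.866294… → ⌈·⌉ = 3468
j=11: r + 10k = 3846.336882… → ⌈·⌉ = 3847
j=12: r + 11k = 4224.807470… → ⌈·⌉ = 4225
j=13: r + 12k = 4603.278058… → ⌈·⌉ = 4604
j=14: r + 13k = 4981.748647… → ⌈·⌉ = 4982
j=15: r + 14k = 5360.219235… → ⌈·⌉ = 5361
j=16: r + 15k = 5738.689823… → ⌈·⌉ = 5739
j=17: r + 16k = 6117.160411… → ⌈·⌉ = 6118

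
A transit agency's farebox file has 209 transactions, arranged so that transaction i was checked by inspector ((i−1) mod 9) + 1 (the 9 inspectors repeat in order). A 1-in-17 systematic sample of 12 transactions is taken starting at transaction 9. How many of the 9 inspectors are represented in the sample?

Consecutive selections differ by k = 17, so their inspector numbers differ by 17 mod 9 = 8.
gcd(17, 9) = 1, so the sample visits 9/1 = 9 distinct residues mod 9.
Start 9 is inspector 9; the inspectors hit are 1, 2, 3, 4, 5, 6, 7, 8, 9.

9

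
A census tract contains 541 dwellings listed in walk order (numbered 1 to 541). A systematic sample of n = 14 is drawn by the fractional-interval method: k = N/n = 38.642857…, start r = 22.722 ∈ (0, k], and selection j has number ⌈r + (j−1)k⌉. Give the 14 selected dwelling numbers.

23, 62, 101, 139, 178, 216, 255, 294, 332, 371, 410, 448, 487, 526

j=1: r + 0k = 22.722 → ⌈·⌉ = 23
j=2: r + 1k = 61.364857… → ⌈·⌉ = 62
j=3: r + 2k = 100.007714… → ⌈·⌉ = 101
j=4: r + 3k = 138.650571… → ⌈·⌉ = 139
j=5: r + 4k = 177.293428… → ⌈·⌉ = 178
j=6: r + 5k = 215.936285… → ⌈·⌉ = 216
j=7: r + 6k = 254.579142… → ⌈·⌉ = 255
j=8: r + 7k = 293.222 → ⌈·⌉ = 294
j=9: r + 8k = 331.864857… → ⌈·⌉ = 332
j=10: r + 9k = 370.507714… → ⌈·⌉ = 371
j=11: r + 10k = 409.150571… → ⌈·⌉ = 410
j=12: r + 11k = 447.793428… → ⌈·⌉ = 448
j=13: r + 12k = 486.436285… → ⌈·⌉ = 487
j=14: r + 13k = 525.079142… → ⌈·⌉ = 526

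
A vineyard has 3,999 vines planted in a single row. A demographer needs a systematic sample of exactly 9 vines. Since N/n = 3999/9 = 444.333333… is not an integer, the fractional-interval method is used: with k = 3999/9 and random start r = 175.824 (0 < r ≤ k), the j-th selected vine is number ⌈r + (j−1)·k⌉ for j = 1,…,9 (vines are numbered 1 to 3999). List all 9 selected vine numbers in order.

j=1: r + 0k = 175.824 → ⌈·⌉ = 176
j=2: r + 1k = 620.157333… → ⌈·⌉ = 621
j=3: r + 2k = 1064.490666… → ⌈·⌉ = 1065
j=4: r + 3k = 1508.824 → ⌈·⌉ = 1509
j=5: r + 4k = 1953.157333… → ⌈·⌉ = 1954
j=6: r + 5k = 2397.490666… → ⌈·⌉ = 2398
j=7: r + 6k = 2841.824 → ⌈·⌉ = 2842
j=8: r + 7k = 3286.157333… → ⌈·⌉ = 3287
j=9: r + 8k = 3730.490666… → ⌈·⌉ = 3731

176, 621, 1065, 1509, 1954, 2398, 2842, 3287, 3731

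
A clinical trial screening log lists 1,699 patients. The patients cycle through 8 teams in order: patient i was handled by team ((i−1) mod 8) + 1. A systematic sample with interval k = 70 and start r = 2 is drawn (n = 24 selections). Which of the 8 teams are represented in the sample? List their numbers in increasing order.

Consecutive selections differ by k = 70, so their team numbers differ by 70 mod 8 = 6.
gcd(70, 8) = 2, so the sample visits 8/2 = 4 distinct residues mod 8.
Start 2 is team 2; the teams hit are 2, 4, 6, 8.

2, 4, 6, 8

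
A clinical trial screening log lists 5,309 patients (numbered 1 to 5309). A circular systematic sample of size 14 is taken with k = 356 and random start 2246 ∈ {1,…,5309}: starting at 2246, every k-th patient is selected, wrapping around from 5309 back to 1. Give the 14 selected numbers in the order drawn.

Selection 1: 2246
Selection 2: 2246 + 356 = 2602
Selection 3: 2602 + 356 = 2958
Selection 4: 2958 + 356 = 3314
Selection 5: 3314 + 356 = 3670
Selection 6: 3670 + 356 = 4026
Selection 7: 4026 + 356 = 4382
Selection 8: 4382 + 356 = 4738
Selection 9: 4738 + 356 = 5094
Selection 10: 5094 + 356 = 5450 → 5450 − 5309 = 141
Selection 11: 141 + 356 = 497
Selection 12: 497 + 356 = 853
Selection 13: 853 + 356 = 1209
Selection 14: 1209 + 356 = 1565

2246, 2602, 2958, 3314, 3670, 4026, 4382, 4738, 5094, 141, 497, 853, 1209, 1565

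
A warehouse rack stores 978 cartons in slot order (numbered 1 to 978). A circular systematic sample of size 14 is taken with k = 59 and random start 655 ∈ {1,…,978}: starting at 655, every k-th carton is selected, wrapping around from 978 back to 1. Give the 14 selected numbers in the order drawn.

Selection 1: 655
Selection 2: 655 + 59 = 714
Selection 3: 714 + 59 = 773
Selection 4: 773 + 59 = 832
Selection 5: 832 + 59 = 891
Selection 6: 891 + 59 = 950
Selection 7: 950 + 59 = 1009 → 1009 − 978 = 31
Selection 8: 31 + 59 = 90
Selection 9: 90 + 59 = 149
Selection 10: 149 + 59 = 208
Selection 11: 208 + 59 = 267
Selection 12: 267 + 59 = 326
Selection 13: 326 + 59 = 385
Selection 14: 385 + 59 = 444

655, 714, 773, 832, 891, 950, 31, 90, 149, 208, 267, 326, 385, 444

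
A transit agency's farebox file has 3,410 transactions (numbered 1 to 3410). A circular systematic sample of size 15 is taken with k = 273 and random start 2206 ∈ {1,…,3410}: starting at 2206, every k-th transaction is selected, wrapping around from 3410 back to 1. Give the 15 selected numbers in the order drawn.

2206, 2479, 2752, 3025, 3298, 161, 434, 707, 980, 1253, 1526, 1799, 2072, 2345, 2618

Selection 1: 2206
Selection 2: 2206 + 273 = 2479
Selection 3: 2479 + 273 = 2752
Selection 4: 2752 + 273 = 3025
Selection 5: 3025 + 273 = 3298
Selection 6: 3298 + 273 = 3571 → 3571 − 3410 = 161
Selection 7: 161 + 273 = 434
Selection 8: 434 + 273 = 707
Selection 9: 707 + 273 = 980
Selection 10: 980 + 273 = 1253
Selection 11: 1253 + 273 = 1526
Selection 12: 1526 + 273 = 1799
Selection 13: 1799 + 273 = 2072
Selection 14: 2072 + 273 = 2345
Selection 15: 2345 + 273 = 2618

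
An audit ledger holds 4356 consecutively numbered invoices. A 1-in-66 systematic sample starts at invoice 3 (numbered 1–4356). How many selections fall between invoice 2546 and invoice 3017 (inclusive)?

7

k = 66
First selection ≥ 2546: 3 + ⌈(2546−3)/66⌉·66 = 3 + 39×66 = 2577
Last selection ≤ 3017: 3 + ⌊(3017−3)/66⌋·66 = 3 + 45×66 = 2973
Count = 45 − 39 + 1 = 7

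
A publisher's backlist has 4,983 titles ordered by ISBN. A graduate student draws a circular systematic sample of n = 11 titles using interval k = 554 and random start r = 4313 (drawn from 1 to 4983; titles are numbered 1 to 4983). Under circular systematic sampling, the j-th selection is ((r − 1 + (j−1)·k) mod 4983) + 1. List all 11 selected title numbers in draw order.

4313, 4867, 438, 992, 1546, 2100, 2654, 3208, 3762, 4316, 4870

Selection 1: 4313
Selection 2: 4313 + 554 = 4867
Selection 3: 4867 + 554 = 5421 → 5421 − 4983 = 438
Selection 4: 438 + 554 = 992
Selection 5: 992 + 554 = 1546
Selection 6: 1546 + 554 = 2100
Selection 7: 2100 + 554 = 2654
Selection 8: 2654 + 554 = 3208
Selection 9: 3208 + 554 = 3762
Selection 10: 3762 + 554 = 4316
Selection 11: 4316 + 554 = 4870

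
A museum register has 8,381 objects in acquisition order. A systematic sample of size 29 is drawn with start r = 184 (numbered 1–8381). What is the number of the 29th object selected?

8276

k = 8381/29 = 289
29th selection = r + (29−1)·k = 184 + 28×289 = 184 + 8092 = 8276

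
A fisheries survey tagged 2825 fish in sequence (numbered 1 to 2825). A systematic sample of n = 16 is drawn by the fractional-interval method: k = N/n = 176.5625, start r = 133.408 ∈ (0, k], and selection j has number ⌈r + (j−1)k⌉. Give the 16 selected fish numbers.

134, 310, 487, 664, 840, 1017, 1193, 1370, 1546, 1723, 1900, 2076, 2253, 2429, 2606, 2782

j=1: r + 0k = 133.408 → ⌈·⌉ = 134
j=2: r + 1k = 309.9705 → ⌈·⌉ = 310
j=3: r + 2k = 486.533 → ⌈·⌉ = 487
j=4: r + 3k = 663.0955 → ⌈·⌉ = 664
j=5: r + 4k = 839.658 → ⌈·⌉ = 840
j=6: r + 5k = 1016.2205 → ⌈·⌉ = 1017
j=7: r + 6k = 1192.783 → ⌈·⌉ = 1193
j=8: r + 7k = 1369.3455 → ⌈·⌉ = 1370
j=9: r + 8k = 1545.908 → ⌈·⌉ = 1546
j=10: r + 9k = 1722.4705 → ⌈·⌉ = 1723
j=11: r + 10k = 1899.033 → ⌈·⌉ = 1900
j=12: r + 11k = 2075.5955 → ⌈·⌉ = 2076
j=13: r + 12k = 2252.158 → ⌈·⌉ = 2253
j=14: r + 13k = 2428.7205 → ⌈·⌉ = 2429
j=15: r + 14k = 2605.283 → ⌈·⌉ = 2606
j=16: r + 15k = 2781.8455 → ⌈·⌉ = 2782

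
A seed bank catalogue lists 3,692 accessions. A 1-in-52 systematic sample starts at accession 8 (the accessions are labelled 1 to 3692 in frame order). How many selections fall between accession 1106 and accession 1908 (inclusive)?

k = 52
First selection ≥ 1106: 8 + ⌈(1106−8)/52⌉·52 = 8 + 22×52 = 1152
Last selection ≤ 1908: 8 + ⌊(1908−8)/52⌋·52 = 8 + 36×52 = 1880
Count = 36 − 22 + 1 = 15

15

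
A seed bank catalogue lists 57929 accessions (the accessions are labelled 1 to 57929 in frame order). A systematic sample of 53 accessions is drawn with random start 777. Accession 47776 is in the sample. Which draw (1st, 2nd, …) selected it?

k = 57929/53 = 1093
position = (47776 − 777)/1093 + 1 = 46999/1093 + 1 = 43 + 1 = 44

44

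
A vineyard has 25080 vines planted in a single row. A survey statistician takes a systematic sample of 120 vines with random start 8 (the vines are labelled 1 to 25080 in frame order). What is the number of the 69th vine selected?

k = 25080/120 = 209
69th selection = r + (69−1)·k = 8 + 68×209 = 8 + 14212 = 14220

14220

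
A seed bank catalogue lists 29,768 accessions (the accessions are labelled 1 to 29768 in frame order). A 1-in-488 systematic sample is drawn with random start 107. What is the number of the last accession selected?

29387

k = 488
61st selection = r + (61−1)·k = 107 + 60×488 = 107 + 29280 = 29387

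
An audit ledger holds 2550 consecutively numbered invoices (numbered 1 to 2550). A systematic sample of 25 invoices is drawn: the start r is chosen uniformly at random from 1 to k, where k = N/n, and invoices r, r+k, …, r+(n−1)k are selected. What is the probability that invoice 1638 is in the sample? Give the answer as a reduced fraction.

k = 2550/25 = 102.
Invoice 1638 is selected iff r ≡ 1638 (mod 102); exactly one such r in {1,…,102}.
Inclusion probability = 1/102.

1/102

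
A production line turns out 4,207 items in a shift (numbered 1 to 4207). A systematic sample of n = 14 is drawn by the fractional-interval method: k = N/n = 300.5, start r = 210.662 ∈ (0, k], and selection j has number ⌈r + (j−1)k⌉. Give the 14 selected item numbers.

211, 512, 812, 1113, 1413, 1714, 2014, 2315, 2615, 2916, 3216, 3517, 3817, 4118

j=1: r + 0k = 210.662 → ⌈·⌉ = 211
j=2: r + 1k = 511.162 → ⌈·⌉ = 512
j=3: r + 2k = 811.662 → ⌈·⌉ = 812
j=4: r + 3k = 1112.162 → ⌈·⌉ = 1113
j=5: r + 4k = 1412.662 → ⌈·⌉ = 1413
j=6: r + 5k = 1713.162 → ⌈·⌉ = 1714
j=7: r + 6k = 2013.662 → ⌈·⌉ = 2014
j=8: r + 7k = 2314.162 → ⌈·⌉ = 2315
j=9: r + 8k = 2614.662 → ⌈·⌉ = 2615
j=10: r + 9k = 2915.162 → ⌈·⌉ = 2916
j=11: r + 10k = 3215.662 → ⌈·⌉ = 3216
j=12: r + 11k = 3516.162 → ⌈·⌉ = 3517
j=13: r + 12k = 3816.662 → ⌈·⌉ = 3817
j=14: r + 13k = 4117.162 → ⌈·⌉ = 4118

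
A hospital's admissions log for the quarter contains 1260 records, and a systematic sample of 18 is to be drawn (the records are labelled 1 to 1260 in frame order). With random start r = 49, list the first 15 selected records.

k = N/n = 1260/18 = 70
record 1: 49
record 2: 49 + 70 = 119
record 3: 119 + 70 = 189
record 4: 189 + 70 = 259
record 5: 259 + 70 = 329
record 6: 329 + 70 = 399
record 7: 399 + 70 = 469
record 8: 469 + 70 = 539
record 9: 539 + 70 = 609
record 10: 609 + 70 = 679
record 11: 679 + 70 = 749
record 12: 749 + 70 = 819
record 13: 819 + 70 = 889
record 14: 889 + 70 = 959
record 15: 959 + 70 = 1029

49, 119, 189, 259, 329, 399, 469, 539, 609, 679, 749, 819, 889, 959, 1029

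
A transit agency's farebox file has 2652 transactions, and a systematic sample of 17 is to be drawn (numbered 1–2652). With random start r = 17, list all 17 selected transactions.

17, 173, 329, 485, 641, 797, 953, 1109, 1265, 1421, 1577, 1733, 1889, 2045, 2201, 2357, 2513

k = N/n = 2652/17 = 156
transaction 1: 17
transaction 2: 17 + 156 = 173
transaction 3: 173 + 156 = 329
transaction 4: 329 + 156 = 485
transaction 5: 485 + 156 = 641
transaction 6: 641 + 156 = 797
transaction 7: 797 + 156 = 953
transaction 8: 953 + 156 = 1109
transaction 9: 1109 + 156 = 1265
transaction 10: 1265 + 156 = 1421
transaction 11: 1421 + 156 = 1577
transaction 12: 1577 + 156 = 1733
transaction 13: 1733 + 156 = 1889
transaction 14: 1889 + 156 = 2045
transaction 15: 2045 + 156 = 2201
transaction 16: 2201 + 156 = 2357
transaction 17: 2357 + 156 = 2513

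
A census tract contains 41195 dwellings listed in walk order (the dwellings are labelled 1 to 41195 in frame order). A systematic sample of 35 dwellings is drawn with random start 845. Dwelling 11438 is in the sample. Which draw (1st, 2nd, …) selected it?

k = 41195/35 = 1177
position = (11438 − 845)/1177 + 1 = 10593/1177 + 1 = 9 + 1 = 10

10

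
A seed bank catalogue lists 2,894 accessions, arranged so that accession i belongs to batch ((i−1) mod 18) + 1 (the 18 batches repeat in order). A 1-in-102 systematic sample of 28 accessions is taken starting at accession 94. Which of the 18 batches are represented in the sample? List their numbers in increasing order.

4, 10, 16

Consecutive selections differ by k = 102, so their batch numbers differ by 102 mod 18 = 12.
gcd(102, 18) = 6, so the sample visits 18/6 = 3 distinct residues mod 18.
Start 94 is batch 4; the batches hit are 4, 10, 16.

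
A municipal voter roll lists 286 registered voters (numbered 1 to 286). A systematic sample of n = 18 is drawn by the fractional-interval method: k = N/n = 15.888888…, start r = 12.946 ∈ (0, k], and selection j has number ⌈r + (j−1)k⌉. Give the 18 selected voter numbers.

13, 29, 45, 61, 77, 93, 109, 125, 141, 156, 172, 188, 204, 220, 236, 252, 268, 284

j=1: r + 0k = 12.946 → ⌈·⌉ = 13
j=2: r + 1k = 28.834888… → ⌈·⌉ = 29
j=3: r + 2k = 44.723777… → ⌈·⌉ = 45
j=4: r + 3k = 60.612666… → ⌈·⌉ = 61
j=5: r + 4k = 76.501555… → ⌈·⌉ = 77
j=6: r + 5k = 92.390444… → ⌈·⌉ = 93
j=7: r + 6k = 108.279333… → ⌈·⌉ = 109
j=8: r + 7k = 124.168222… → ⌈·⌉ = 125
j=9: r + 8k = 140.057111… → ⌈·⌉ = 141
j=10: r + 9k = 155.946 → ⌈·⌉ = 156
j=11: r + 10k = 171.834888… → ⌈·⌉ = 172
j=12: r + 11k = 187.723777… → ⌈·⌉ = 188
j=13: r + 12k = 203.612666… → ⌈·⌉ = 204
j=14: r + 13k = 219.501555… → ⌈·⌉ = 220
j=15: r + 14k = 235.390444… → ⌈·⌉ = 236
j=16: r + 15k = 251.279333… → ⌈·⌉ = 252
j=17: r + 16k = 267.168222… → ⌈·⌉ = 268
j=18: r + 17k = 283.057111… → ⌈·⌉ = 284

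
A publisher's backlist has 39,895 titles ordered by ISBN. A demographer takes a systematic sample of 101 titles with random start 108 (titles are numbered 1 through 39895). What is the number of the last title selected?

39608

k = 39895/101 = 395
101st selection = r + (101−1)·k = 108 + 100×395 = 108 + 39500 = 39608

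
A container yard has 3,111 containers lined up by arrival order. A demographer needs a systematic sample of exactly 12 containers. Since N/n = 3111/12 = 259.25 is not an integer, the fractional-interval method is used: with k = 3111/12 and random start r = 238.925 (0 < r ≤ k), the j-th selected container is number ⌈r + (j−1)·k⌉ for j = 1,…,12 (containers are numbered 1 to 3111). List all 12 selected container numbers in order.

239, 499, 758, 1017, 1276, 1536, 1795, 2054, 2313, 2573, 2832, 3091

j=1: r + 0k = 238.925 → ⌈·⌉ = 239
j=2: r + 1k = 498.175 → ⌈·⌉ = 499
j=3: r + 2k = 757.425 → ⌈·⌉ = 758
j=4: r + 3k = 1016.675 → ⌈·⌉ = 1017
j=5: r + 4k = 1275.925 → ⌈·⌉ = 1276
j=6: r + 5k = 1535.175 → ⌈·⌉ = 1536
j=7: r + 6k = 1794.425 → ⌈·⌉ = 1795
j=8: r + 7k = 2053.675 → ⌈·⌉ = 2054
j=9: r + 8k = 2312.925 → ⌈·⌉ = 2313
j=10: r + 9k = 2572.175 → ⌈·⌉ = 2573
j=11: r + 10k = 2831.425 → ⌈·⌉ = 2832
j=12: r + 11k = 3090.675 → ⌈·⌉ = 3091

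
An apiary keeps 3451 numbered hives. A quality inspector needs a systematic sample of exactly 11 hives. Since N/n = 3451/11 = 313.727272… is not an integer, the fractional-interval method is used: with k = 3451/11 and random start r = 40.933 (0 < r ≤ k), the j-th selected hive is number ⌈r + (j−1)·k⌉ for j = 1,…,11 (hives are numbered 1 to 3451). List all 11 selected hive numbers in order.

j=1: r + 0k = 40.933 → ⌈·⌉ = 41
j=2: r + 1k = 354.660272… → ⌈·⌉ = 355
j=3: r + 2k = 668.387545… → ⌈·⌉ = 669
j=4: r + 3k = 982.114818… → ⌈·⌉ = 983
j=5: r + 4k = 1295.842090… → ⌈·⌉ = 1296
j=6: r + 5k = 1609.569363… → ⌈·⌉ = 1610
j=7: r + 6k = 1923.296636… → ⌈·⌉ = 1924
j=8: r + 7k = 2237.023909… → ⌈·⌉ = 2238
j=9: r + 8k = 2550.751181… → ⌈·⌉ = 2551
j=10: r + 9k = 2864.478454… → ⌈·⌉ = 2865
j=11: r + 10k = 3178.205727… → ⌈·⌉ = 3179

41, 355, 669, 983, 1296, 1610, 1924, 2238, 2551, 2865, 3179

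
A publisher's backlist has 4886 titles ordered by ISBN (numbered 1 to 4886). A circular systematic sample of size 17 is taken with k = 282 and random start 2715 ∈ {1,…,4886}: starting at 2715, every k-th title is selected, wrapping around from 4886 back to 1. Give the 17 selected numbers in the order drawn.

Selection 1: 2715
Selection 2: 2715 + 282 = 2997
Selection 3: 2997 + 282 = 3279
Selection 4: 3279 + 282 = 3561
Selection 5: 3561 + 282 = 3843
Selection 6: 3843 + 282 = 4125
Selection 7: 4125 + 282 = 4407
Selection 8: 4407 + 282 = 4689
Selection 9: 4689 + 282 = 4971 → 4971 − 4886 = 85
Selection 10: 85 + 282 = 367
Selection 11: 367 + 282 = 649
Selection 12: 649 + 282 = 931
Selection 13: 931 + 282 = 1213
Selection 14: 1213 + 282 = 1495
Selection 15: 1495 + 282 = 1777
Selection 16: 1777 + 282 = 2059
Selection 17: 2059 + 282 = 2341

2715, 2997, 3279, 3561, 3843, 4125, 4407, 4689, 85, 367, 649, 931, 1213, 1495, 1777, 2059, 2341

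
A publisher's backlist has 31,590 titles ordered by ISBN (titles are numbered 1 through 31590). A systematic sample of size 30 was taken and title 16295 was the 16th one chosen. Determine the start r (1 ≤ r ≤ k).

k = 31590/30 = 1053
r = 16295 − (16−1)×1053 = 16295 − 15795 = 500

500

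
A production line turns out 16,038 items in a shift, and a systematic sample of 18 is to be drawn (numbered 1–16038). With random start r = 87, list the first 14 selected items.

k = N/n = 16038/18 = 891
item 1: 87
item 2: 87 + 891 = 978
item 3: 978 + 891 = 1869
item 4: 1869 + 891 = 2760
item 5: 2760 + 891 = 3651
item 6: 3651 + 891 = 4542
item 7: 4542 + 891 = 5433
item 8: 5433 + 891 = 6324
item 9: 6324 + 891 = 7215
item 10: 7215 + 891 = 8106
item 11: 8106 + 891 = 8997
item 12: 8997 + 891 = 9888
item 13: 9888 + 891 = 10779
item 14: 10779 + 891 = 11670

87, 978, 1869, 2760, 3651, 4542, 5433, 6324, 7215, 8106, 8997, 9888, 10779, 11670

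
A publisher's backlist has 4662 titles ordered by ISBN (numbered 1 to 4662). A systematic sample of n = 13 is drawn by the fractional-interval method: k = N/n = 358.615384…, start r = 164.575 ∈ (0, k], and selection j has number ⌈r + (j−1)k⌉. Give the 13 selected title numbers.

165, 524, 882, 1241, 1600, 1958, 2317, 2675, 3034, 3393, 3751, 4110, 4468

j=1: r + 0k = 164.575 → ⌈·⌉ = 165
j=2: r + 1k = 523.190384… → ⌈·⌉ = 524
j=3: r + 2k = 881.805769… → ⌈·⌉ = 882
j=4: r + 3k = 1240.421153… → ⌈·⌉ = 1241
j=5: r + 4k = 1599.036538… → ⌈·⌉ = 1600
j=6: r + 5k = 1957.651923… → ⌈·⌉ = 1958
j=7: r + 6k = 2316.267307… → ⌈·⌉ = 2317
j=8: r + 7k = 2674.882692… → ⌈·⌉ = 2675
j=9: r + 8k = 3033.498076… → ⌈·⌉ = 3034
j=10: r + 9k = 3392.113461… → ⌈·⌉ = 3393
j=11: r + 10k = 3750.728846… → ⌈·⌉ = 3751
j=12: r + 11k = 4109.344230… → ⌈·⌉ = 4110
j=13: r + 12k = 4467.959615… → ⌈·⌉ = 4468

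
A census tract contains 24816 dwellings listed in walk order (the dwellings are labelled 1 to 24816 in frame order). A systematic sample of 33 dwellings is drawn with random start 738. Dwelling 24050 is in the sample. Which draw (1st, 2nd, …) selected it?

k = 24816/33 = 752
position = (24050 − 738)/752 + 1 = 23312/752 + 1 = 31 + 1 = 32

32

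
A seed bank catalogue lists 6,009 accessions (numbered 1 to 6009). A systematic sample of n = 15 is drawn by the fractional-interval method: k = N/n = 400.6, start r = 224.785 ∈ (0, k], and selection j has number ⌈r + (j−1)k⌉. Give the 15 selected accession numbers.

j=1: r + 0k = 224.785 → ⌈·⌉ = 225
j=2: r + 1k = 625.385 → ⌈·⌉ = 626
j=3: r + 2k = 1025.985 → ⌈·⌉ = 1026
j=4: r + 3k = 1426.585 → ⌈·⌉ = 1427
j=5: r + 4k = 1827.185 → ⌈·⌉ = 1828
j=6: r + 5k = 2227.785 → ⌈·⌉ = 2228
j=7: r + 6k = 2628.385 → ⌈·⌉ = 2629
j=8: r + 7k = 3028.985 → ⌈·⌉ = 3029
j=9: r + 8k = 3429.585 → ⌈·⌉ = 3430
j=10: r + 9k = 3830.185 → ⌈·⌉ = 3831
j=11: r + 10k = 4230.785 → ⌈·⌉ = 4231
j=12: r + 11k = 4631.385 → ⌈·⌉ = 4632
j=13: r + 12k = 5031.985 → ⌈·⌉ = 5032
j=14: r + 13k = 5432.585 → ⌈·⌉ = 5433
j=15: r + 14k = 5833.185 → ⌈·⌉ = 5834

225, 626, 1026, 1427, 1828, 2228, 2629, 3029, 3430, 3831, 4231, 4632, 5032, 5433, 5834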